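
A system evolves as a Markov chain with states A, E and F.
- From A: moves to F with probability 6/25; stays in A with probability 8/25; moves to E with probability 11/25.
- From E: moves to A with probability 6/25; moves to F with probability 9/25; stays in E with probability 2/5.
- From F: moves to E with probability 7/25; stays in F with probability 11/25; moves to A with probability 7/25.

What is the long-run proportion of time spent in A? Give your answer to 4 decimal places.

Let the stationary distribution be π with π = πP and π_1 + π_2 + π_3 = 1.
π_1 = 0.32·π_1 + 0.24·π_2 + 0.28·π_3
π_2 = 0.44·π_1 + 0.4·π_2 + 0.28·π_3
Solving with the normalization constraint gives π = (0.2763, 0.3684, 0.3553).
So the stationary probability of A is 0.2763.

0.2763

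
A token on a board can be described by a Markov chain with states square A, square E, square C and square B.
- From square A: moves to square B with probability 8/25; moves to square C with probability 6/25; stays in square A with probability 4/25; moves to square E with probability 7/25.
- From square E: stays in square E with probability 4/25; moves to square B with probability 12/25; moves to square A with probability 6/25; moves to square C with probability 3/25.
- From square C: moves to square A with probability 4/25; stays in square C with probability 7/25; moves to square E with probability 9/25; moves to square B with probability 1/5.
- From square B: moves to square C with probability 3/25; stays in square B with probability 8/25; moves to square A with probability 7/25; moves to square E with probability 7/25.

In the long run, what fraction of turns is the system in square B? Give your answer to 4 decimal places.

Let the stationary distribution be π with π = πP and π_1 + π_2 + π_3 + π_4 = 1.
π_1 = 0.16·π_1 + 0.24·π_2 + 0.16·π_3 + 0.28·π_4
π_2 = 0.28·π_1 + 0.16·π_2 + 0.36·π_3 + 0.28·π_4
π_3 = 0.24·π_1 + 0.12·π_2 + 0.28·π_3 + 0.12·π_4
Solving with the normalization constraint gives π = (0.2219, 0.2625, 0.1746, 0.3410).
So the stationary probability of square B is 0.3410.

0.3410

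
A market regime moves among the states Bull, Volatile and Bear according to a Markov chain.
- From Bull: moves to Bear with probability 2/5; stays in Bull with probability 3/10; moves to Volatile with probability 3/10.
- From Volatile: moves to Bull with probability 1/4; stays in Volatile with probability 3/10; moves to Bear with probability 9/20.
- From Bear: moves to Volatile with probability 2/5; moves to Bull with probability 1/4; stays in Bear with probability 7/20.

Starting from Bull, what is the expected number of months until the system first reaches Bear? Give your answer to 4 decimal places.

Let t(s) be the expected number of months to first reach Bear from state s, with t(Bear) = 0. Conditioning on the first month:
t(Bull) = 1 + 0.3·t(Bull) + 0.3·t(Volatile)
t(Volatile) = 1 + 0.25·t(Bull) + 0.3·t(Volatile)
Solving: t(Bull) = 2.4096, t(Volatile) = 2.2892.
Expected months from Bull to Bear: 2.4096.

2.4096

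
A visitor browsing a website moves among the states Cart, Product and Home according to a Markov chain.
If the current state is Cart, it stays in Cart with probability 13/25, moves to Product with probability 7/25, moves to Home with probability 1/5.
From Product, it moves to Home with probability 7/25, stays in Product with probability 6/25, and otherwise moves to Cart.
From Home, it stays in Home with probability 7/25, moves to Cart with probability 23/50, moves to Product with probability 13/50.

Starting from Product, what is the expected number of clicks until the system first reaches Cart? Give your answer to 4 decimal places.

Let t(s) be the expected number of clicks to first reach Cart from state s, with t(Cart) = 0. Conditioning on the first click:
t(Product) = 1 + 0.24·t(Product) + 0.28·t(Home)
t(Home) = 1 + 0.26·t(Product) + 0.28·t(Home)
Solving: t(Product) = 2.1079, t(Home) = 2.1501.
Expected clicks from Product to Cart: 2.1079.

2.1079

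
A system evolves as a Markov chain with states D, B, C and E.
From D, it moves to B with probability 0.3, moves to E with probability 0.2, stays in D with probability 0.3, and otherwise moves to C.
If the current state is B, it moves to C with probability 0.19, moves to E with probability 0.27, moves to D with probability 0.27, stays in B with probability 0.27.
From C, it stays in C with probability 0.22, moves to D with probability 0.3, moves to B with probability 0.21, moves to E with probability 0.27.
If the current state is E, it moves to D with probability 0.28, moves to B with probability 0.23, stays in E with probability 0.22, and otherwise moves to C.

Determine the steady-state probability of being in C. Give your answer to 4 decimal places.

Let the stationary distribution be π with π = πP and π_1 + π_2 + π_3 + π_4 = 1.
π_1 = 0.3·π_1 + 0.27·π_2 + 0.3·π_3 + 0.28·π_4
π_2 = 0.3·π_1 + 0.27·π_2 + 0.21·π_3 + 0.23·π_4
π_3 = 0.2·π_1 + 0.19·π_2 + 0.22·π_3 + 0.27·π_4
Solving with the normalization constraint gives π = (0.2876, 0.2560, 0.2185, 0.2380).
So the stationary probability of C is 0.2185.

0.2185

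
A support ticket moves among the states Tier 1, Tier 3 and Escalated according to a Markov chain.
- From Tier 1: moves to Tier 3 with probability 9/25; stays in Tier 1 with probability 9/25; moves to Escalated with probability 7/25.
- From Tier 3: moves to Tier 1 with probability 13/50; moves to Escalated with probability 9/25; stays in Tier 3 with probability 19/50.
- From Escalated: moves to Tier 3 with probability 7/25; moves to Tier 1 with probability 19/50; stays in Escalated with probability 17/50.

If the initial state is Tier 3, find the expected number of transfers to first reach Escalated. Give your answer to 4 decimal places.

2.9683

Let t(s) be the expected number of transfers to first reach Escalated from state s, with t(Escalated) = 0. Conditioning on the first transfer:
t(Tier 1) = 1 + 0.36·t(Tier 1) + 0.36·t(Tier 3)
t(Tier 3) = 1 + 0.26·t(Tier 1) + 0.38·t(Tier 3)
Solving: t(Tier 1) = 3.2322, t(Tier 3) = 2.9683.
Expected transfers from Tier 3 to Escalated: 2.9683.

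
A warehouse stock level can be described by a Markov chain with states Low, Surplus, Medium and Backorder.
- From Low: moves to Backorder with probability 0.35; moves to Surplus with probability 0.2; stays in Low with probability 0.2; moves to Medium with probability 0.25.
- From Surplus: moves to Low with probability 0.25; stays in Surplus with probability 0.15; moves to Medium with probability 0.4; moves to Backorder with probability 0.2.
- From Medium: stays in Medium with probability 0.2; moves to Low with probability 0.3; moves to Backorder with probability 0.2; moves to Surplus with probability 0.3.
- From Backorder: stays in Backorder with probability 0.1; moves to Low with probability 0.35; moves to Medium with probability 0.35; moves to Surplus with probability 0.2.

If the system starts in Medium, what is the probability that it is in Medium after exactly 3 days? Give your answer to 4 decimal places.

0.2880

Propagate the distribution vector 3 days from Medium.
After 0 days: (0.0000, 0.0000, 1.0000, 0.0000)
After 1 day: (0.3000, 0.3000, 0.2000, 0.2000)
After 2 days: (0.2650, 0.2050, 0.3050, 0.2250)
After 3 days: (0.2745, 0.2203, 0.2880, 0.2173)
P(in Medium after 3 days) = 0.2880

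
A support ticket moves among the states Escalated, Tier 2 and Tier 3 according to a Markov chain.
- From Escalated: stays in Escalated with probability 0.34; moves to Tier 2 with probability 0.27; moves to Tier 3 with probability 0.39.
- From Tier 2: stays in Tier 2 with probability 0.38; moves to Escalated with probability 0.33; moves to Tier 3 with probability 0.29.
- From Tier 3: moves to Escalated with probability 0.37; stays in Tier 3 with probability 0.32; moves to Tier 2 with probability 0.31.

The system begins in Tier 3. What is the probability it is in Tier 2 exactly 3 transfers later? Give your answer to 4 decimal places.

0.3183

Propagate the distribution vector 3 transfers from Tier 3.
After 0 transfers: (0.0000, 0.0000, 1.0000)
After 1 transfer: (0.3700, 0.3100, 0.3200)
After 2 transfers: (0.3465, 0.3169, 0.3366)
After 3 transfers: (0.3469, 0.3183, 0.3347)
P(in Tier 2 after 3 transfers) = 0.3183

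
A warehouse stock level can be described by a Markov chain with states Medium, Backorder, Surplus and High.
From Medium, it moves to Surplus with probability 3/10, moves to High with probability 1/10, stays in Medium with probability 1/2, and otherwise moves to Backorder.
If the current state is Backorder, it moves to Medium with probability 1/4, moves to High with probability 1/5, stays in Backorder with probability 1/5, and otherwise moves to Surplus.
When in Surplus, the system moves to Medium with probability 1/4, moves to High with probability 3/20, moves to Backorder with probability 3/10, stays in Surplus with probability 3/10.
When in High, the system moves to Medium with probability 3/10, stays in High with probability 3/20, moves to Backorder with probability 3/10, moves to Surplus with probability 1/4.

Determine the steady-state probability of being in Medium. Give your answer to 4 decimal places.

Let the stationary distribution be π with π = πP and π_1 + π_2 + π_3 + π_4 = 1.
π_1 = 0.5·π_1 + 0.25·π_2 + 0.25·π_3 + 0.3·π_4
π_2 = 0.1·π_1 + 0.2·π_2 + 0.3·π_3 + 0.3·π_4
π_3 = 0.3·π_1 + 0.35·π_2 + 0.3·π_3 + 0.25·π_4
Solving with the normalization constraint gives π = (0.3429, 0.2104, 0.3034, 0.1434).
So the stationary probability of Medium is 0.3429.

0.3429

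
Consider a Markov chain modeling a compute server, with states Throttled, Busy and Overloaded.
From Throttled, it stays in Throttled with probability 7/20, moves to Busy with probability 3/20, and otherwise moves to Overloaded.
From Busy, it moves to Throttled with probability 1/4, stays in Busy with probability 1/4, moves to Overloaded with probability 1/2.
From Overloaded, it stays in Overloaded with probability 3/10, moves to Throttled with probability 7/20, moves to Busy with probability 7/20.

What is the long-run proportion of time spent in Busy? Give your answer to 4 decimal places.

0.2593

Let the stationary distribution be π with π = πP and π_1 + π_2 + π_3 = 1.
π_1 = 0.35·π_1 + 0.25·π_2 + 0.35·π_3
π_2 = 0.15·π_1 + 0.25·π_2 + 0.35·π_3
Solving with the normalization constraint gives π = (0.3241, 0.2593, 0.4167).
So the stationary probability of Busy is 0.2593.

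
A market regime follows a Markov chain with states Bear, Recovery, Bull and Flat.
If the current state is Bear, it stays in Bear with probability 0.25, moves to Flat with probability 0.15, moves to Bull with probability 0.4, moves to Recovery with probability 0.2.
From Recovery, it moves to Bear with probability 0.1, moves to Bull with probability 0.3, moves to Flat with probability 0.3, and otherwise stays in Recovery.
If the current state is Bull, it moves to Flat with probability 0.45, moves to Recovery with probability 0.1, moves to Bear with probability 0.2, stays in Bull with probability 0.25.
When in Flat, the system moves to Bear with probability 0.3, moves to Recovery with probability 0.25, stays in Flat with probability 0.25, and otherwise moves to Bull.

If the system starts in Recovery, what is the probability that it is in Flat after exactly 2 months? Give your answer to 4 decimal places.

0.3150

Propagate the distribution vector 2 months from Recovery.
After 0 months: (0.0000, 1.0000, 0.0000, 0.0000)
After 1 month: (0.1000, 0.3000, 0.3000, 0.3000)
After 2 months: (0.2050, 0.2150, 0.2650, 0.3150)
P(in Flat after 2 months) = 0.3150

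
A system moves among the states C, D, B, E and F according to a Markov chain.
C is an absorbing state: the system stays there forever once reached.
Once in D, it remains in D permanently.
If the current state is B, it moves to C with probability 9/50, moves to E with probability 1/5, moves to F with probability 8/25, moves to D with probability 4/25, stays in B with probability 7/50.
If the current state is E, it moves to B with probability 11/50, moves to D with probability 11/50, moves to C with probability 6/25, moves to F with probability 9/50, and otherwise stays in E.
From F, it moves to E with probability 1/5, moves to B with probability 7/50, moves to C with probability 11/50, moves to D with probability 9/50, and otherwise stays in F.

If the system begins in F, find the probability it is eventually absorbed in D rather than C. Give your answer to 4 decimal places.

Let h(s) be the probability of absorption at D starting from transient state s. Then h(D) = 1 and h(C) = 0. By first-step analysis:
h(B) = 0.18·0 + 0.16·1 + 0.14·h(B) + 0.2·h(E) + 0.32·h(F)
h(E) = 0.24·0 + 0.22·1 + 0.22·h(B) + 0.14·h(E) + 0.18·h(F)
h(F) = 0.22·0 + 0.18·1 + 0.14·h(B) + 0.2·h(E) + 0.26·h(F)
Solving: h(B) = 0.4663, h(E) = 0.4711, h(F) = 0.4588.
Starting from F, the probability is 0.4588.

0.4588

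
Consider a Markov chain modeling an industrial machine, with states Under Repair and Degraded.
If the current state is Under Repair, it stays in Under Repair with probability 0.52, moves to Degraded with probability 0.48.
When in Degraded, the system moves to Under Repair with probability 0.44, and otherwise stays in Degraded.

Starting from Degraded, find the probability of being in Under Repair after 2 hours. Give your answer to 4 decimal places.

Sum over the intermediate state after 1 hour:
P = P(Degraded→Under Repair)·P(Under Repair→Under Repair) + P(Degraded→Degraded)·P(Degraded→Under Repair)
  = 0.44×0.52 + 0.56×0.44
  = 0.2288 + 0.2464 = 0.4752

0.4752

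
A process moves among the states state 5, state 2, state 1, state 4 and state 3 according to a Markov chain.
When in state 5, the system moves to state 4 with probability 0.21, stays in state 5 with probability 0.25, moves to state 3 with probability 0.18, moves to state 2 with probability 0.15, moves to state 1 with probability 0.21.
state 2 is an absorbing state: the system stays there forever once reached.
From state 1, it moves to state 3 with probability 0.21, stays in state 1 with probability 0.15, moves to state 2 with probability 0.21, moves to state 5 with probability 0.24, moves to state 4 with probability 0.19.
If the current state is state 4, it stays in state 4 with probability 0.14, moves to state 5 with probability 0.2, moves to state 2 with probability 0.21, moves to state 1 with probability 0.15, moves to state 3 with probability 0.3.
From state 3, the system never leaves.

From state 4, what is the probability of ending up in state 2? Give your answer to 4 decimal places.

Let h(s) be the probability of absorption at state 2 starting from transient state s. Then h(state 2) = 1 and h(state 3) = 0. By first-step analysis:
h(state 5) = 0.25·h(state 5) + 0.15·1 + 0.21·h(state 1) + 0.21·h(state 4) + 0.18·0
h(state 1) = 0.24·h(state 5) + 0.21·1 + 0.15·h(state 1) + 0.19·h(state 4) + 0.21·0
h(state 4) = 0.2·h(state 5) + 0.21·1 + 0.15·h(state 1) + 0.14·h(state 4) + 0.3·0
Solving: h(state 5) = 0.4529, h(state 1) = 0.4714, h(state 4) = 0.4317.
Starting from state 4, the probability is 0.4317.

0.4317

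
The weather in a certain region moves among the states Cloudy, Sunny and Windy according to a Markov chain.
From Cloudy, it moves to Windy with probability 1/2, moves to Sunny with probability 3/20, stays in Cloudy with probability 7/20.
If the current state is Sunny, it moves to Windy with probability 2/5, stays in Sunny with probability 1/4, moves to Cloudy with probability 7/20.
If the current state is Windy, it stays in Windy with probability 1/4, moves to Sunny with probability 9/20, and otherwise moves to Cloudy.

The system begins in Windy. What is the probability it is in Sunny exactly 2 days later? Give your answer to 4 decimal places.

0.2700

Sum over the intermediate state after 1 day:
P = P(Windy→Cloudy)·P(Cloudy→Sunny) + P(Windy→Sunny)·P(Sunny→Sunny) + P(Windy→Windy)·P(Windy→Sunny)
  = 0.3×0.15 + 0.45×0.25 + 0.25×0.45
  = 0.0450 + 0.1125 + 0.1125 = 0.2700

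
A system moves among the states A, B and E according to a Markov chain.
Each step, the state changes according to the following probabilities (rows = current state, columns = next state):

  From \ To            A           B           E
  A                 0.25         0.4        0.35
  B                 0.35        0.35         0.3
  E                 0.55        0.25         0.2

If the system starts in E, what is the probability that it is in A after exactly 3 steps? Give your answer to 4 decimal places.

0.3780

Propagate the distribution vector 3 steps from E.
After 0 steps: (0.0000, 0.0000, 1.0000)
After 1 step: (0.5500, 0.2500, 0.2000)
After 2 steps: (0.3350, 0.3575, 0.3075)
After 3 steps: (0.3780, 0.3360, 0.2860)
P(in A after 3 steps) = 0.3780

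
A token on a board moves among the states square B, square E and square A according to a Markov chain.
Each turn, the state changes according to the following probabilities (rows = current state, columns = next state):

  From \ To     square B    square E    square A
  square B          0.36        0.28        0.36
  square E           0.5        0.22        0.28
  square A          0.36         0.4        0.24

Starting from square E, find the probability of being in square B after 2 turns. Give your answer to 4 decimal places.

0.3908

Sum over the intermediate state after 1 turn:
P = P(square E→square B)·P(square B→square B) + P(square E→square E)·P(square E→square B) + P(square E→square A)·P(square A→square B)
  = 0.5×0.36 + 0.22×0.5 + 0.28×0.36
  = 0.1800 + 0.1100 + 0.1008 = 0.3908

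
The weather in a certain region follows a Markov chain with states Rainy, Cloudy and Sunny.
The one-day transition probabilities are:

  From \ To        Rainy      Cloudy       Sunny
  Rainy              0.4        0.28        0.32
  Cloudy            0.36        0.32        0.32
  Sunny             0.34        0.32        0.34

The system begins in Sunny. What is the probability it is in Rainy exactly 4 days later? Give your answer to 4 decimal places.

Propagate the distribution vector 4 days from Sunny.
After 0 days: (0.0000, 0.0000, 1.0000)
After 1 day: (0.3400, 0.3200, 0.3400)
After 2 days: (0.3668, 0.3064, 0.3268)
After 3 days: (0.3681, 0.3053, 0.3265)
After 4 days: (0.3682, 0.3053, 0.3265)
P(in Rainy after 4 days) = 0.3682

0.3682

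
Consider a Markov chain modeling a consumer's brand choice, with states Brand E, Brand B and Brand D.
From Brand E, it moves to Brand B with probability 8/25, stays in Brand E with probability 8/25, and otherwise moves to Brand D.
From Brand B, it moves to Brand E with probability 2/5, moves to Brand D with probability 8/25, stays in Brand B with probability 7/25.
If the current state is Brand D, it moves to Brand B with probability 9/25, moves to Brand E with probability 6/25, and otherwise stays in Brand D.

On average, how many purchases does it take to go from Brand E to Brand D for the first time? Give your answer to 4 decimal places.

2.8761

Let t(s) be the expected number of purchases to first reach Brand D from state s, with t(Brand D) = 0. Conditioning on the first purchase:
t(Brand E) = 1 + 0.32·t(Brand E) + 0.32·t(Brand B)
t(Brand B) = 1 + 0.4·t(Brand E) + 0.28·t(Brand B)
Solving: t(Brand E) = 2.8761, t(Brand B) = 2.9867.
Expected purchases from Brand E to Brand D: 2.8761.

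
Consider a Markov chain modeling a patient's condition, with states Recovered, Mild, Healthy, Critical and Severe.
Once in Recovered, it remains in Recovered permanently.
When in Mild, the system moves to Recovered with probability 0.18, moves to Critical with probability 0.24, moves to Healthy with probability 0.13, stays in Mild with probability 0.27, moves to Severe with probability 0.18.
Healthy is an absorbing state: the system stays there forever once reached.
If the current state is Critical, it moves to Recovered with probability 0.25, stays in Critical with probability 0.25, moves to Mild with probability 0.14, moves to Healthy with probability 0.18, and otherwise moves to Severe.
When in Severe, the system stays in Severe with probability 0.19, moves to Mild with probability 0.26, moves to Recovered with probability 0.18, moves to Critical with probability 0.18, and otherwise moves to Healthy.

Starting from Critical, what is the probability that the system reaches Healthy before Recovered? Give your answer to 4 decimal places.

0.4348

Let h(s) be the probability of absorption at Healthy starting from transient state s. Then h(Healthy) = 1 and h(Recovered) = 0. By first-step analysis:
h(Mild) = 0.18·0 + 0.27·h(Mild) + 0.13·1 + 0.24·h(Critical) + 0.18·h(Severe)
h(Critical) = 0.25·0 + 0.14·h(Mild) + 0.18·1 + 0.25·h(Critical) + 0.18·h(Severe)
h(Severe) = 0.18·0 + 0.26·h(Mild) + 0.19·1 + 0.18·h(Critical) + 0.19·h(Severe)
Solving: h(Mild) = 0.4373, h(Critical) = 0.4348, h(Severe) = 0.4716.
Starting from Critical, the probability is 0.4348.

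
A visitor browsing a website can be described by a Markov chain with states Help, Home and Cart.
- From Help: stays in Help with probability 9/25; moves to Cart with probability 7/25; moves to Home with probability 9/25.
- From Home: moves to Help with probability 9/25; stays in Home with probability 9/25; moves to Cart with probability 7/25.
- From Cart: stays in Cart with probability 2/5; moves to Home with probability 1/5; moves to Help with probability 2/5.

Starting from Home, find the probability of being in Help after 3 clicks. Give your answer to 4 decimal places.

Propagate the distribution vector 3 clicks from Home.
After 0 clicks: (0.0000, 1.0000, 0.0000)
After 1 click: (0.3600, 0.3600, 0.2800)
After 2 clicks: (0.3712, 0.3152, 0.3136)
After 3 clicks: (0.3725, 0.3098, 0.3176)
P(in Help after 3 clicks) = 0.3725

0.3725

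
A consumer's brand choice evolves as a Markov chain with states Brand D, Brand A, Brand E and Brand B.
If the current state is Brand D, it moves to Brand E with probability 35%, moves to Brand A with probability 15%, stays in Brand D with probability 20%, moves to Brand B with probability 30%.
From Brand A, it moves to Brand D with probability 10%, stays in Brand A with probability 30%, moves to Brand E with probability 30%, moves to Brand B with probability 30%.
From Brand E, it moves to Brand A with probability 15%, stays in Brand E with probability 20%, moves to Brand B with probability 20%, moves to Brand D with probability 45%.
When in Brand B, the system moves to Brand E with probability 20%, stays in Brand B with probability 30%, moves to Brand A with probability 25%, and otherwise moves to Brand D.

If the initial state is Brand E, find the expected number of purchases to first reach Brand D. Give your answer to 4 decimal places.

Let t(s) be the expected number of purchases to first reach Brand D from state s, with t(Brand D) = 0. Conditioning on the first purchase:
t(Brand A) = 1 + 0.3·t(Brand A) + 0.3·t(Brand E) + 0.3·t(Brand B)
t(Brand E) = 1 + 0.15·t(Brand A) + 0.2·t(Brand E) + 0.2·t(Brand B)
t(Brand B) = 1 + 0.25·t(Brand A) + 0.2·t(Brand E) + 0.3·t(Brand B)
Solving: t(Brand A) = 4.3863, t(Brand E) = 3.0382, t(Brand B) = 3.8632.
Expected purchases from Brand E to Brand D: 3.0382.

3.0382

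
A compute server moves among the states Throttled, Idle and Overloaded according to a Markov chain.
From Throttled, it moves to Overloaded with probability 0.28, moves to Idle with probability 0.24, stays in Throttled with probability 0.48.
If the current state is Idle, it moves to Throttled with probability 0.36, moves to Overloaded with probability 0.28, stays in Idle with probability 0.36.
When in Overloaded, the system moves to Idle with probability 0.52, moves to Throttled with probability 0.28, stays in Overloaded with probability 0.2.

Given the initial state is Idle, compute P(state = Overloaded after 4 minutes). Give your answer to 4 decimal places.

0.2592

Propagate the distribution vector 4 minutes from Idle.
After 0 minutes: (0.0000, 1.0000, 0.0000)
After 1 minute: (0.3600, 0.3600, 0.2800)
After 2 minutes: (0.3808, 0.3616, 0.2576)
After 3 minutes: (0.3851, 0.3555, 0.2594)
After 4 minutes: (0.3855, 0.3553, 0.2592)
P(in Overloaded after 4 minutes) = 0.2592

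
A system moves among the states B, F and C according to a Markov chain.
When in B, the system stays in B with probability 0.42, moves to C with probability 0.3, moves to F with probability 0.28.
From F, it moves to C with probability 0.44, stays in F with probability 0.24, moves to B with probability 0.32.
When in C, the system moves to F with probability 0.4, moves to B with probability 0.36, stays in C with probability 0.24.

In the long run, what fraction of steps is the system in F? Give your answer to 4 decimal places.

0.3066

Let the stationary distribution be π with π = πP and π_1 + π_2 + π_3 = 1.
π_1 = 0.42·π_1 + 0.32·π_2 + 0.36·π_3
π_2 = 0.28·π_1 + 0.24·π_2 + 0.4·π_3
Solving with the normalization constraint gives π = (0.3699, 0.3066, 0.3235).
So the stationary probability of F is 0.3066.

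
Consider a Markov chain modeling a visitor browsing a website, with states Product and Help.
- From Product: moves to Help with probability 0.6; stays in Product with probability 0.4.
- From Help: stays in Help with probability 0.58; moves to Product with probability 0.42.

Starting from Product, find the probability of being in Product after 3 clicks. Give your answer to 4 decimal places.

Propagate the distribution vector 3 clicks from Product.
After 0 clicks: (1.0000, 0.0000)
After 1 click: (0.4000, 0.6000)
After 2 clicks: (0.4120, 0.5880)
After 3 clicks: (0.4118, 0.5882)
P(in Product after 3 clicks) = 0.4118

0.4118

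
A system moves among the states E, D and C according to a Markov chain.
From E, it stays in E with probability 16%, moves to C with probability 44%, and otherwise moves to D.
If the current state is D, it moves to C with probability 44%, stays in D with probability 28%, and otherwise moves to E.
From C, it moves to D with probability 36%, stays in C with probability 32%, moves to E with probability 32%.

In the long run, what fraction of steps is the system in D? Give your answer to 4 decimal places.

Let the stationary distribution be π with π = πP and π_1 + π_2 + π_3 = 1.
π_1 = 0.16·π_1 + 0.28·π_2 + 0.32·π_3
π_2 = 0.4·π_1 + 0.28·π_2 + 0.36·π_3
Solving with the normalization constraint gives π = (0.2640, 0.3431, 0.3929).
So the stationary probability of D is 0.3431.

0.3431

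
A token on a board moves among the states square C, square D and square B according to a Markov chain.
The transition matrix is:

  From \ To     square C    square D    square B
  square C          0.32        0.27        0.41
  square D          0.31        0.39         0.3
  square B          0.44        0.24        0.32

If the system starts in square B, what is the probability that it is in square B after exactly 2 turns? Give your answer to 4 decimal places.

Sum over the intermediate state after 1 turn:
P = P(square B→square C)·P(square C→square B) + P(square B→square D)·P(square D→square B) + P(square B→square B)·P(square B→square B)
  = 0.44×0.41 + 0.24×0.3 + 0.32×0.32
  = 0.1804 + 0.0720 + 0.1024 = 0.3548

0.3548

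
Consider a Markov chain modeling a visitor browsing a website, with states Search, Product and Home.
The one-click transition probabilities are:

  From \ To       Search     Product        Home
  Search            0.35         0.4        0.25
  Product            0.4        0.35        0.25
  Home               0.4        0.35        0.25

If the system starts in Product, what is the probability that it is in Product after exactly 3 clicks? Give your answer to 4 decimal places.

Propagate the distribution vector 3 clicks from Product.
After 0 clicks: (0.0000, 1.0000, 0.0000)
After 1 click: (0.4000, 0.3500, 0.2500)
After 2 clicks: (0.3800, 0.3700, 0.2500)
After 3 clicks: (0.3810, 0.3690, 0.2500)
P(in Product after 3 clicks) = 0.3690

0.3690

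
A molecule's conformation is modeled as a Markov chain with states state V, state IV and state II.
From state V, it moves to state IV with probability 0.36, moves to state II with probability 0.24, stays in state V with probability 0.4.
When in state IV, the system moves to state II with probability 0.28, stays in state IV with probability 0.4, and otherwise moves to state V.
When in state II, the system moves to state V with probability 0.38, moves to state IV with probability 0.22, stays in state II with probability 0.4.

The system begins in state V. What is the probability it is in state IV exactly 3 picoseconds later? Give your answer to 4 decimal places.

Propagate the distribution vector 3 picoseconds from state V.
After 0 picoseconds: (1.0000, 0.0000, 0.0000)
After 1 picosecond: (0.4000, 0.3600, 0.2400)
After 2 picoseconds: (0.3664, 0.3408, 0.2928)
After 3 picoseconds: (0.3669, 0.3326, 0.3005)
P(in state IV after 3 picoseconds) = 0.3326

0.3326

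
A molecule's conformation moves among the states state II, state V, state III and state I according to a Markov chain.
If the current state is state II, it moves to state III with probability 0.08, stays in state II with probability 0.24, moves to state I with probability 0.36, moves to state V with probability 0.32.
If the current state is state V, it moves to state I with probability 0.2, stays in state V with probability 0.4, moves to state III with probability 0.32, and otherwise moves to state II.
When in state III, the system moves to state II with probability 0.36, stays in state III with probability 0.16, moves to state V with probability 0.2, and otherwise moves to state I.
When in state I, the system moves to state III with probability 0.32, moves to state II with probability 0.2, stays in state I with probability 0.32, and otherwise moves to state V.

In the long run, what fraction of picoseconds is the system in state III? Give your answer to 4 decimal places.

0.2317

Let the stationary distribution be π with π = πP and π_1 + π_2 + π_3 + π_4 = 1.
π_1 = 0.24·π_1 + 0.08·π_2 + 0.36·π_3 + 0.2·π_4
π_2 = 0.32·π_1 + 0.4·π_2 + 0.2·π_3 + 0.16·π_4
π_3 = 0.08·π_1 + 0.32·π_2 + 0.16·π_3 + 0.32·π_4
Solving with the normalization constraint gives π = (0.2135, 0.2677, 0.2317, 0.2872).
So the stationary probability of state III is 0.2317.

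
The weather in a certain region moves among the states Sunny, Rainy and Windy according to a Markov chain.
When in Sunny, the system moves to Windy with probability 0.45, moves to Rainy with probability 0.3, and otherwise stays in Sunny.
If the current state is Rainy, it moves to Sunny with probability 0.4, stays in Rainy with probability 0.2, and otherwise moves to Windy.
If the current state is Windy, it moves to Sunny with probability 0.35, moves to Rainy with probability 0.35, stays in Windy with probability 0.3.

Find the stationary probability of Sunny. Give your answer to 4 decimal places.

Let the stationary distribution be π with π = πP and π_1 + π_2 + π_3 = 1.
π_1 = 0.25·π_1 + 0.4·π_2 + 0.35·π_3
π_2 = 0.3·π_1 + 0.2·π_2 + 0.35·π_3
Solving with the normalization constraint gives π = (0.3314, 0.2899, 0.3787).
So the stationary probability of Sunny is 0.3314.

0.3314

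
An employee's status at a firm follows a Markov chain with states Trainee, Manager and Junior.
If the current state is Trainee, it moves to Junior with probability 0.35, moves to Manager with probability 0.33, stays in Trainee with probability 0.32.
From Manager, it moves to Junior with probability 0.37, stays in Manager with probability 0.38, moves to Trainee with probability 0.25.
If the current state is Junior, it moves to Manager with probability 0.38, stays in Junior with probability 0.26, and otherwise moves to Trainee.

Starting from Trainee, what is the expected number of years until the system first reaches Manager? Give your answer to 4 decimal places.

2.8897

Let t(s) be the expected number of years to first reach Manager from state s, with t(Manager) = 0. Conditioning on the first year:
t(Trainee) = 1 + 0.32·t(Trainee) + 0.35·t(Junior)
t(Junior) = 1 + 0.36·t(Trainee) + 0.26·t(Junior)
Solving: t(Trainee) = 2.8897, t(Junior) = 2.7572.
Expected years from Trainee to Manager: 2.8897.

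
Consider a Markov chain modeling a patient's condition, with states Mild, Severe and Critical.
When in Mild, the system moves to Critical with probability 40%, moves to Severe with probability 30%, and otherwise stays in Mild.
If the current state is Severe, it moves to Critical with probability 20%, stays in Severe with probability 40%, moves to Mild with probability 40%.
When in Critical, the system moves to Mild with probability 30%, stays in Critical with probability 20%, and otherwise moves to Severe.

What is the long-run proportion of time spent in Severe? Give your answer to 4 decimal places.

Let the stationary distribution be π with π = πP and π_1 + π_2 + π_3 = 1.
π_1 = 0.3·π_1 + 0.4·π_2 + 0.3·π_3
π_2 = 0.3·π_1 + 0.4·π_2 + 0.5·π_3
Solving with the normalization constraint gives π = (0.3393, 0.3929, 0.2679).
So the stationary probability of Severe is 0.3929.

0.3929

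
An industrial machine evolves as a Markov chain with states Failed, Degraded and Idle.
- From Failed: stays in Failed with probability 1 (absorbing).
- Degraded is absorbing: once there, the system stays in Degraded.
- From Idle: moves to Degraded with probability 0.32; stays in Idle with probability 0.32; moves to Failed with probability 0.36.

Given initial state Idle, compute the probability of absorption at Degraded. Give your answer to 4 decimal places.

Let h(s) be the probability of absorption at Degraded starting from transient state s. Then h(Degraded) = 1 and h(Failed) = 0. By first-step analysis:
h(Idle) = 0.36·0 + 0.32·1 + 0.32·h(Idle)
Solving: h(Idle) = 0.4706.
Starting from Idle, the probability is 0.4706.

0.4706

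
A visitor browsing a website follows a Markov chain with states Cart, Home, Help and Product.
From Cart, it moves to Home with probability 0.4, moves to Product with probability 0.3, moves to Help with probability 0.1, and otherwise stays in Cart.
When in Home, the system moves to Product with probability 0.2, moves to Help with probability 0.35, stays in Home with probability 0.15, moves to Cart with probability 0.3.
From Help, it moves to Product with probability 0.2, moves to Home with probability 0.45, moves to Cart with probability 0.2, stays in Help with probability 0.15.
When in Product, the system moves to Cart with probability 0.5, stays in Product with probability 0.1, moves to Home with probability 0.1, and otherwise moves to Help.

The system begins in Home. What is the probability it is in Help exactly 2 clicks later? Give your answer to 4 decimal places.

Propagate the distribution vector 2 clicks from Home.
After 0 clicks: (0.0000, 1.0000, 0.0000, 0.0000)
After 1 click: (0.3000, 0.1500, 0.3500, 0.2000)
After 2 clicks: (0.2750, 0.3200, 0.1950, 0.2100)
P(in Help after 2 clicks) = 0.1950

0.1950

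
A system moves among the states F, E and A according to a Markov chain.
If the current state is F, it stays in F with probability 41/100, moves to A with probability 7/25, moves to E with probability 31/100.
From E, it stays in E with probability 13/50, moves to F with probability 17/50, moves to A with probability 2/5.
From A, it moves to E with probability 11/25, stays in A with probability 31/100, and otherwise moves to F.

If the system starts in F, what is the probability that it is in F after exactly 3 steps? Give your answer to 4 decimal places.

0.3347

Propagate the distribution vector 3 steps from F.
After 0 steps: (1.0000, 0.0000, 0.0000)
After 1 step: (0.4100, 0.3100, 0.2800)
After 2 steps: (0.3435, 0.3309, 0.3256)
After 3 steps: (0.3347, 0.3358, 0.3295)
P(in F after 3 steps) = 0.3347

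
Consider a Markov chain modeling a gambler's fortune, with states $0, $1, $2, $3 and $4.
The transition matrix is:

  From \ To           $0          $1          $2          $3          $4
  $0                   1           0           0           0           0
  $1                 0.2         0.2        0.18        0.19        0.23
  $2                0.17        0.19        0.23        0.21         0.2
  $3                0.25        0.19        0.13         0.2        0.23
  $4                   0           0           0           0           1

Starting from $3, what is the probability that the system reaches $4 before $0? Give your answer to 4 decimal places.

0.4971

Let h(s) be the probability of absorption at $4 starting from transient state s. Then h($4) = 1 and h($0) = 0. By first-step analysis:
h($1) = 0.2·0 + 0.2·h($1) + 0.18·h($2) + 0.19·h($3) + 0.23·1
h($2) = 0.17·0 + 0.19·h($1) + 0.23·h($2) + 0.21·h($3) + 0.2·1
h($3) = 0.25·0 + 0.19·h($1) + 0.13·h($2) + 0.2·h($3) + 0.23·1
Solving: h($1) = 0.5236, h($2) = 0.5245, h($3) = 0.4971.
Starting from $3, the probability is 0.4971.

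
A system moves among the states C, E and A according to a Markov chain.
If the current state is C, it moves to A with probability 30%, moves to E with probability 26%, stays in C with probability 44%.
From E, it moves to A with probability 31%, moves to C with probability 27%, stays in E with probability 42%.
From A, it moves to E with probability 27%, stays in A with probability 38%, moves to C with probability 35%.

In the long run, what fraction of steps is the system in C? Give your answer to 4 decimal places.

0.3571

Let the stationary distribution be π with π = πP and π_1 + π_2 + π_3 = 1.
π_1 = 0.44·π_1 + 0.27·π_2 + 0.35·π_3
π_2 = 0.26·π_1 + 0.42·π_2 + 0.27·π_3
Solving with the normalization constraint gives π = (0.3571, 0.3134, 0.3295).
So the stationary probability of C is 0.3571.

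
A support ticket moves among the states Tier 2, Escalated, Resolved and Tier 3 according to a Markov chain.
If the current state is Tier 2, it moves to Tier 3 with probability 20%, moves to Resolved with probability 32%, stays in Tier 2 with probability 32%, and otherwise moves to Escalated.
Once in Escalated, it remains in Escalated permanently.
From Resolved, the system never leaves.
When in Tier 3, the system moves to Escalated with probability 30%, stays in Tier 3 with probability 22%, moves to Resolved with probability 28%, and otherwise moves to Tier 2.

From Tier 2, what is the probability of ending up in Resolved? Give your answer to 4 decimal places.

0.6232

Let h(s) be the probability of absorption at Resolved starting from transient state s. Then h(Resolved) = 1 and h(Escalated) = 0. By first-step analysis:
h(Tier 2) = 0.32·h(Tier 2) + 0.16·0 + 0.32·1 + 0.2·h(Tier 3)
h(Tier 3) = 0.2·h(Tier 2) + 0.3·0 + 0.28·1 + 0.22·h(Tier 3)
Solving: h(Tier 2) = 0.6232, h(Tier 3) = 0.5188.
Starting from Tier 2, the probability is 0.6232.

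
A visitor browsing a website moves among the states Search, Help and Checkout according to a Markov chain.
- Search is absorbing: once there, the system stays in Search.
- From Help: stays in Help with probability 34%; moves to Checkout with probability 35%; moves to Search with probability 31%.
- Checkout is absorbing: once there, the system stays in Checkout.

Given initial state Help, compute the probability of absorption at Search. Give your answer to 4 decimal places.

Let h(s) be the probability of absorption at Search starting from transient state s. Then h(Search) = 1 and h(Checkout) = 0. By first-step analysis:
h(Help) = 0.31·1 + 0.34·h(Help) + 0.35·0
Solving: h(Help) = 0.4697.
Starting from Help, the probability is 0.4697.

0.4697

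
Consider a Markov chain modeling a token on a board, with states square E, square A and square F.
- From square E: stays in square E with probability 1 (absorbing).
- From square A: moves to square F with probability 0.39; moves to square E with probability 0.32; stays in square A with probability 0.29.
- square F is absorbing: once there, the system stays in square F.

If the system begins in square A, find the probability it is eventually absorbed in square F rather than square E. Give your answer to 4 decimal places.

0.5493

Let h(s) be the probability of absorption at square F starting from transient state s. Then h(square F) = 1 and h(square E) = 0. By first-step analysis:
h(square A) = 0.32·0 + 0.29·h(square A) + 0.39·1
Solving: h(square A) = 0.5493.
Starting from square A, the probability is 0.5493.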